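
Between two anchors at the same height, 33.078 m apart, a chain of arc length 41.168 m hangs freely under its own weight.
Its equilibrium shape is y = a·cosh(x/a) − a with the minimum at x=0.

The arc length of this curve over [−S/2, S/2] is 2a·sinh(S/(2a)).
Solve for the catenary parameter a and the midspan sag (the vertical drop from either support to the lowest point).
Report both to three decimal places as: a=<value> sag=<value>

a=14.128 sag=10.838

seed: a₀ = √(S³/(24(L−S))) = √(33.078³/(24·8.090)) = 13.653028
iter 1: u=1.211380  f(a)=+6.147e-01  f'(a)=-1.368e+00  a ← 13.653028 − (+6.147e-01/-1.368e+00) = 14.102288
iter 2: u=1.172788  f(a)=+3.165e-02  f'(a)=-1.231e+00  a ← 14.102288 − (+3.165e-02/-1.231e+00) = 14.128001
iter 3: u=1.170654  f(a)=+9.395e-05  f'(a)=-1.223e+00  a ← 14.128001 − (+9.395e-05/-1.223e+00) = 14.128078
iter 4: u=1.170648  f(a)=+8.333e-10  f'(a)=-1.223e+00  a ← 14.128078 − (+8.333e-10/-1.223e+00) = 14.128078
iter 5: u=1.170648  f(a)=+7.105e-15  f'(a)=-1.223e+00  a ← 14.128078 − (+7.105e-15/-1.223e+00) = 14.128078
converged: |Δa| < 1e-12 after 5 iterations
sag = a·(cosh(S/(2a)) − 1) = 14.128078·(cosh(1.170648) − 1) = 10.837972
T_max/T_min = cosh(S/(2a)) = 1.767123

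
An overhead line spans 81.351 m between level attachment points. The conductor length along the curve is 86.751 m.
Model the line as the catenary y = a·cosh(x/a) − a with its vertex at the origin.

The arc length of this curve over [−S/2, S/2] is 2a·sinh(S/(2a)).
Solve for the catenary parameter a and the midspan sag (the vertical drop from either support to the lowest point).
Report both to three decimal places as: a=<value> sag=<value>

a=65.085 sag=13.129

seed: a₀ = √(S³/(24(L−S))) = √(81.351³/(24·5.400)) = 64.452808
iter 1: u=0.631090  f(a)=+1.086e-01  f'(a)=-1.743e-01  a ← 64.452808 − (+1.086e-01/-1.743e-01) = 65.075518
iter 2: u=0.625051  f(a)=+1.593e-03  f'(a)=-1.692e-01  a ← 65.075518 − (+1.593e-03/-1.692e-01) = 65.084932
iter 3: u=0.624960  f(a)=+3.546e-07  f'(a)=-1.692e-01  a ← 65.084932 − (+3.546e-07/-1.692e-01) = 65.084935
iter 4: u=0.624960  f(a)=+1.421e-14  f'(a)=-1.692e-01  a ← 65.084935 − (+1.421e-14/-1.692e-01) = 65.084935
converged: |Δa| < 1e-12 after 4 iterations
sag = a·(cosh(S/(2a)) − 1) = 65.084935·(cosh(0.624960) − 1) = 13.129404
T_max/T_min = cosh(S/(2a)) = 1.201727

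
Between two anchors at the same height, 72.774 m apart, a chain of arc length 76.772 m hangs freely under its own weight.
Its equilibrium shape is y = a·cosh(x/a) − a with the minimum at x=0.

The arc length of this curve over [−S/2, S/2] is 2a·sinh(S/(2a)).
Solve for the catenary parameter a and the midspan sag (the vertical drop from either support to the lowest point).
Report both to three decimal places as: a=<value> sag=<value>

a=63.894 sag=10.644

seed: a₀ = √(S³/(24(L−S))) = √(72.774³/(24·3.998)) = 63.377828
iter 1: u=0.574128  f(a)=+6.641e-02  f'(a)=-1.304e-01  a ← 63.377828 − (+6.641e-02/-1.304e-01) = 63.887226
iter 2: u=0.569550  f(a)=+8.092e-04  f'(a)=-1.272e-01  a ← 63.887226 − (+8.092e-04/-1.272e-01) = 63.893587
iter 3: u=0.569494  f(a)=+1.234e-07  f'(a)=-1.272e-01  a ← 63.893587 − (+1.234e-07/-1.272e-01) = 63.893588
iter 4: u=0.569494  f(a)=+0.000e+00  f'(a)=-1.272e-01  a ← 63.893588 − (+0.000e+00/-1.272e-01) = 63.893588
converged: |Δa| < 1e-12 after 4 iterations
sag = a·(cosh(S/(2a)) − 1) = 63.893588·(cosh(0.569494) − 1) = 10.644158
T_max/T_min = cosh(S/(2a)) = 1.166592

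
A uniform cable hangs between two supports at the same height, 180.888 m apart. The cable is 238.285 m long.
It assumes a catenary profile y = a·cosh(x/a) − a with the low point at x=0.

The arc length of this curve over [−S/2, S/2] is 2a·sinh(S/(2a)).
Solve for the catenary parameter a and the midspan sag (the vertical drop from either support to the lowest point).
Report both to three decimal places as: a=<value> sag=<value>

seed: a₀ = √(S³/(24(L−S))) = √(180.888³/(24·57.397)) = 65.548751
iter 1: u=1.379797  f(a)=+5.718e+00  f'(a)=-2.108e+00  a ← 65.548751 − (+5.718e+00/-2.108e+00) = 68.261077
iter 2: u=1.324972  f(a)=+3.741e-01  f'(a)=-1.841e+00  a ← 68.261077 − (+3.741e-01/-1.841e+00) = 68.464311
iter 3: u=1.321039  f(a)=+1.849e-03  f'(a)=-1.822e+00  a ← 68.464311 − (+1.849e-03/-1.822e+00) = 68.465325
iter 4: u=1.321019  f(a)=+4.564e-08  f'(a)=-1.822e+00  a ← 68.465325 − (+4.564e-08/-1.822e+00) = 68.465325
iter 5: u=1.321019  f(a)=+2.842e-14  f'(a)=-1.822e+00  a ← 68.465325 − (+2.842e-14/-1.822e+00) = 68.465325
converged: |Δa| < 1e-12 after 5 iterations
sag = a·(cosh(S/(2a)) − 1) = 68.465325·(cosh(1.321019) − 1) = 68.948051
T_max/T_min = cosh(S/(2a)) = 2.007051

a=68.465 sag=68.948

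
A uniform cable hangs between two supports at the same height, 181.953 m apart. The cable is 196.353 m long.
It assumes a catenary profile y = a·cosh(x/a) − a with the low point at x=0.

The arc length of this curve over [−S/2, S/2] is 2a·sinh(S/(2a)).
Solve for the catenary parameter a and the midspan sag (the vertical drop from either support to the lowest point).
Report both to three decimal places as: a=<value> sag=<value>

seed: a₀ = √(S³/(24(L−S))) = √(181.953³/(24·14.400)) = 132.023719
iter 1: u=0.689092  f(a)=+3.458e-01  f'(a)=-2.287e-01  a ← 132.023719 − (+3.458e-01/-2.287e-01) = 133.535806
iter 2: u=0.681289  f(a)=+6.030e-03  f'(a)=-2.208e-01  a ← 133.535806 − (+6.030e-03/-2.208e-01) = 133.563122
iter 3: u=0.681150  f(a)=+1.906e-06  f'(a)=-2.206e-01  a ← 133.563122 − (+1.906e-06/-2.206e-01) = 133.563131
iter 4: u=0.681150  f(a)=+1.990e-13  f'(a)=-2.206e-01  a ← 133.563131 − (+1.990e-13/-2.206e-01) = 133.563131
converged: |Δa| < 1e-12 after 4 iterations
sag = a·(cosh(S/(2a)) − 1) = 133.563131·(cosh(0.681150) − 1) = 32.200964
T_max/T_min = cosh(S/(2a)) = 1.241092

a=133.563 sag=32.201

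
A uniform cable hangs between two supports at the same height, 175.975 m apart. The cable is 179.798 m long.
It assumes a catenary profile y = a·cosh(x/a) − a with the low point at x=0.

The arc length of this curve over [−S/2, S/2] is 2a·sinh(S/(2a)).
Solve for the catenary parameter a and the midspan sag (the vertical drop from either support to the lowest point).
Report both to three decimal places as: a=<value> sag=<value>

a=244.498 sag=16.004

seed: a₀ = √(S³/(24(L−S))) = √(175.975³/(24·3.823)) = 243.707386
iter 1: u=0.361037  f(a)=+2.499e-02  f'(a)=-3.178e-02  a ← 243.707386 − (+2.499e-02/-3.178e-02) = 244.493727
iter 2: u=0.359876  f(a)=+1.215e-04  f'(a)=-3.148e-02  a ← 244.493727 − (+1.215e-04/-3.148e-02) = 244.497586
iter 3: u=0.359871  f(a)=+2.901e-09  f'(a)=-3.147e-02  a ← 244.497586 − (+2.901e-09/-3.147e-02) = 244.497587
iter 4: u=0.359871  f(a)=+0.000e+00  f'(a)=-3.147e-02  a ← 244.497587 − (+0.000e+00/-3.147e-02) = 244.497587
converged: |Δa| < 1e-12 after 4 iterations
sag = a·(cosh(S/(2a)) − 1) = 244.497587·(cosh(0.359871) − 1) = 16.003661
T_max/T_min = cosh(S/(2a)) = 1.065455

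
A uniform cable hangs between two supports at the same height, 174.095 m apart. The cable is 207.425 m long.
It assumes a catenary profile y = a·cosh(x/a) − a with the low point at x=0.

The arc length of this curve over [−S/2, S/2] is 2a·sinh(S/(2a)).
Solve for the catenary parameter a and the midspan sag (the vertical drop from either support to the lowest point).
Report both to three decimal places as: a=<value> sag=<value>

a=83.455 sag=49.665

seed: a₀ = √(S³/(24(L−S))) = √(174.095³/(24·33.330)) = 81.218725
iter 1: u=1.071766  f(a)=+1.967e+00  f'(a)=-9.190e-01  a ← 81.218725 − (+1.967e+00/-9.190e-01) = 83.359674
iter 2: u=1.044240  f(a)=+8.048e-02  f'(a)=-8.452e-01  a ← 83.359674 − (+8.048e-02/-8.452e-01) = 83.454895
iter 3: u=1.043048  f(a)=+1.474e-04  f'(a)=-8.421e-01  a ← 83.454895 − (+1.474e-04/-8.421e-01) = 83.455070
iter 4: u=1.043046  f(a)=+4.962e-10  f'(a)=-8.421e-01  a ← 83.455070 − (+4.962e-10/-8.421e-01) = 83.455070
iter 5: u=1.043046  f(a)=-2.842e-14  f'(a)=-8.421e-01  a ← 83.455070 − (-2.842e-14/-8.421e-01) = 83.455070
converged: |Δa| < 1e-12 after 5 iterations
sag = a·(cosh(S/(2a)) − 1) = 83.455070·(cosh(1.043046) − 1) = 49.665294
T_max/T_min = cosh(S/(2a)) = 1.595114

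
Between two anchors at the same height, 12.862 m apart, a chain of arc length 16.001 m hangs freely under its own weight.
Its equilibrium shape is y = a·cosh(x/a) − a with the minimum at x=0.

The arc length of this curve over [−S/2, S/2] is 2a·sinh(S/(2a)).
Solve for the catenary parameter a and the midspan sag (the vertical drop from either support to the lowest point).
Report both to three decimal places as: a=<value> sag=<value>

a=5.499 sag=4.209

seed: a₀ = √(S³/(24(L−S))) = √(12.862³/(24·3.139)) = 5.314489
iter 1: u=1.210088  f(a)=+2.380e-01  f'(a)=-1.364e+00  a ← 5.314489 − (+2.380e-01/-1.364e+00) = 5.489031
iter 2: u=1.171609  f(a)=+1.223e-02  f'(a)=-1.227e+00  a ← 5.489031 − (+1.223e-02/-1.227e+00) = 5.498999
iter 3: u=1.169486  f(a)=+3.615e-05  f'(a)=-1.219e+00  a ← 5.498999 − (+3.615e-05/-1.219e+00) = 5.499029
iter 4: u=1.169479  f(a)=+3.179e-10  f'(a)=-1.219e+00  a ← 5.499029 − (+3.179e-10/-1.219e+00) = 5.499029
iter 5: u=1.169479  f(a)=+7.105e-15  f'(a)=-1.219e+00  a ← 5.499029 − (+7.105e-15/-1.219e+00) = 5.499029
converged: |Δa| < 1e-12 after 5 iterations
sag = a·(cosh(S/(2a)) − 1) = 5.499029·(cosh(1.169479) − 1) = 4.209077
T_max/T_min = cosh(S/(2a)) = 1.765422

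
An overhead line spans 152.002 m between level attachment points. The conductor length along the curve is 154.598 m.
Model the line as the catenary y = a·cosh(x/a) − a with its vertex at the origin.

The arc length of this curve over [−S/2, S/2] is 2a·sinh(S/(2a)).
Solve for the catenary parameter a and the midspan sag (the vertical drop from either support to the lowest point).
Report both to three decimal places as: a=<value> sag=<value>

seed: a₀ = √(S³/(24(L−S))) = √(152.002³/(24·2.596)) = 237.419283
iter 1: u=0.320113  f(a)=+1.333e-02  f'(a)=-2.209e-02  a ← 237.419283 − (+1.333e-02/-2.209e-02) = 238.022785
iter 2: u=0.319301  f(a)=+5.101e-05  f'(a)=-2.192e-02  a ← 238.022785 − (+5.101e-05/-2.192e-02) = 238.025111
iter 3: u=0.319298  f(a)=+7.530e-10  f'(a)=-2.192e-02  a ← 238.025111 − (+7.530e-10/-2.192e-02) = 238.025111
iter 4: u=0.319298  f(a)=+2.842e-14  f'(a)=-2.192e-02  a ← 238.025111 − (+2.842e-14/-2.192e-02) = 238.025111
converged: |Δa| < 1e-12 after 4 iterations
sag = a·(cosh(S/(2a)) − 1) = 238.025111·(cosh(0.319298) − 1) = 12.236929
T_max/T_min = cosh(S/(2a)) = 1.051410

a=238.025 sag=12.237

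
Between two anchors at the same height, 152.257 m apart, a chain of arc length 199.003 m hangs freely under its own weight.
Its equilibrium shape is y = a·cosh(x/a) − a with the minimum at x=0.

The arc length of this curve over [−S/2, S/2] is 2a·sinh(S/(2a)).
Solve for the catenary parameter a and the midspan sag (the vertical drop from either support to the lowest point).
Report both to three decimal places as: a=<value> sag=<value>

a=58.510 sag=56.919

seed: a₀ = √(S³/(24(L−S))) = √(152.257³/(24·46.746)) = 56.090338
iter 1: u=1.357248  f(a)=+4.499e+00  f'(a)=-1.995e+00  a ← 56.090338 − (+4.499e+00/-1.995e+00) = 58.345919
iter 2: u=1.304778  f(a)=+2.856e-01  f'(a)=-1.749e+00  a ← 58.345919 − (+2.856e-01/-1.749e+00) = 58.509252
iter 3: u=1.301136  f(a)=+1.324e-03  f'(a)=-1.733e+00  a ← 58.509252 − (+1.324e-03/-1.733e+00) = 58.510016
iter 4: u=1.301119  f(a)=+2.872e-08  f'(a)=-1.733e+00  a ← 58.510016 − (+2.872e-08/-1.733e+00) = 58.510016
iter 5: u=1.301119  f(a)=+2.842e-14  f'(a)=-1.733e+00  a ← 58.510016 − (+2.842e-14/-1.733e+00) = 58.510016
converged: |Δa| < 1e-12 after 5 iterations
sag = a·(cosh(S/(2a)) − 1) = 58.510016·(cosh(1.301119) − 1) = 56.919489
T_max/T_min = cosh(S/(2a)) = 1.972816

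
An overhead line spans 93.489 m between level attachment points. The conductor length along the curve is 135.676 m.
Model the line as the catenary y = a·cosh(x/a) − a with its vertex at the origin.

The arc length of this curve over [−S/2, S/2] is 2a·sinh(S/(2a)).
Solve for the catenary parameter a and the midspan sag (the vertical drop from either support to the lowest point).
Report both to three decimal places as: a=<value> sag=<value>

seed: a₀ = √(S³/(24(L−S))) = √(93.489³/(24·42.187)) = 28.408338
iter 1: u=1.645450  f(a)=+6.093e+00  f'(a)=-3.856e+00  a ← 28.408338 − (+6.093e+00/-3.856e+00) = 29.988599
iter 2: u=1.558742  f(a)=+5.454e-01  f'(a)=-3.194e+00  a ← 29.988599 − (+5.454e-01/-3.194e+00) = 30.159359
iter 3: u=1.549917  f(a)=+5.318e-03  f'(a)=-3.132e+00  a ← 30.159359 − (+5.318e-03/-3.132e+00) = 30.161057
iter 4: u=1.549830  f(a)=+5.165e-07  f'(a)=-3.131e+00  a ← 30.161057 − (+5.165e-07/-3.131e+00) = 30.161057
iter 5: u=1.549830  f(a)=-2.842e-14  f'(a)=-3.131e+00  a ← 30.161057 − (-2.842e-14/-3.131e+00) = 30.161057
converged: |Δa| < 1e-12 after 5 iterations
sag = a·(cosh(S/(2a)) − 1) = 30.161057·(cosh(1.549830) − 1) = 44.079657
T_max/T_min = cosh(S/(2a)) = 2.461476

a=30.161 sag=44.080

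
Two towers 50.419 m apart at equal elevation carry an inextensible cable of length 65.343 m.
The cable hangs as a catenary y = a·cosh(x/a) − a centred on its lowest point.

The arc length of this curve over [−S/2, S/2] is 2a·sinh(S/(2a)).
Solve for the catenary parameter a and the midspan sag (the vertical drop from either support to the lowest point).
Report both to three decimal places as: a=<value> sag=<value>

a=19.705 sag=18.449

seed: a₀ = √(S³/(24(L−S))) = √(50.419³/(24·14.924)) = 18.916601
iter 1: u=1.332665  f(a)=+1.383e+00  f'(a)=-1.876e+00  a ← 18.916601 − (+1.383e+00/-1.876e+00) = 19.653458
iter 2: u=1.282700  f(a)=+8.490e-02  f'(a)=-1.652e+00  a ← 19.653458 − (+8.490e-02/-1.652e+00) = 19.704832
iter 3: u=1.279356  f(a)=+3.664e-04  f'(a)=-1.638e+00  a ← 19.704832 − (+3.664e-04/-1.638e+00) = 19.705056
iter 4: u=1.279342  f(a)=+6.887e-09  f'(a)=-1.638e+00  a ← 19.705056 − (+6.887e-09/-1.638e+00) = 19.705056
iter 5: u=1.279342  f(a)=+0.000e+00  f'(a)=-1.638e+00  a ← 19.705056 − (+0.000e+00/-1.638e+00) = 19.705056
converged: |Δa| < 1e-12 after 5 iterations
sag = a·(cosh(S/(2a)) − 1) = 19.705056·(cosh(1.279342) − 1) = 18.448792
T_max/T_min = cosh(S/(2a)) = 1.936247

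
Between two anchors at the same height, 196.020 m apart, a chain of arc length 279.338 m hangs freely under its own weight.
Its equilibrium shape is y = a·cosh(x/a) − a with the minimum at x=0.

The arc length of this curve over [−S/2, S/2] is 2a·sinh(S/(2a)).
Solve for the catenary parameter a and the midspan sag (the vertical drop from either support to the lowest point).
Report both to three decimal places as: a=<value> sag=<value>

a=64.957 sag=89.078

seed: a₀ = √(S³/(24(L−S))) = √(196.020³/(24·83.318)) = 61.372744
iter 1: u=1.596963  f(a)=+1.129e+01  f'(a)=-3.474e+00  a ← 61.372744 − (+1.129e+01/-3.474e+00) = 64.623654
iter 2: u=1.516627  f(a)=+9.593e-01  f'(a)=-2.906e+00  a ← 64.623654 − (+9.593e-01/-2.906e+00) = 64.953723
iter 3: u=1.508920  f(a)=+8.343e-03  f'(a)=-2.856e+00  a ← 64.953723 − (+8.343e-03/-2.856e+00) = 64.956644
iter 4: u=1.508853  f(a)=+6.432e-07  f'(a)=-2.856e+00  a ← 64.956644 − (+6.432e-07/-2.856e+00) = 64.956644
iter 5: u=1.508853  f(a)=+0.000e+00  f'(a)=-2.856e+00  a ← 64.956644 − (+0.000e+00/-2.856e+00) = 64.956644
converged: |Δa| < 1e-12 after 5 iterations
sag = a·(cosh(S/(2a)) − 1) = 64.956644·(cosh(1.508853) − 1) = 89.078401
T_max/T_min = cosh(S/(2a)) = 2.371352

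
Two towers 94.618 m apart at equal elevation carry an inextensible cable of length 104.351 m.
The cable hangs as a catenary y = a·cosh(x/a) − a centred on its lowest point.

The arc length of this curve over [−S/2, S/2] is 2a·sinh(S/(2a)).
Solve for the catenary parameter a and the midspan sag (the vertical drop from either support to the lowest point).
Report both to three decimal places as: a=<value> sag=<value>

seed: a₀ = √(S³/(24(L−S))) = √(94.618³/(24·9.733)) = 60.218740
iter 1: u=0.785619  f(a)=+3.048e-01  f'(a)=-3.437e-01  a ← 60.218740 − (+3.048e-01/-3.437e-01) = 61.105719
iter 2: u=0.774216  f(a)=+6.865e-03  f'(a)=-3.283e-01  a ← 61.105719 − (+6.865e-03/-3.283e-01) = 61.126628
iter 3: u=0.773951  f(a)=+3.660e-06  f'(a)=-3.280e-01  a ← 61.126628 − (+3.660e-06/-3.280e-01) = 61.126639
iter 4: u=0.773951  f(a)=+1.052e-12  f'(a)=-3.280e-01  a ← 61.126639 − (+1.052e-12/-3.280e-01) = 61.126639
converged: |Δa| < 1e-12 after 4 iterations
sag = a·(cosh(S/(2a)) − 1) = 61.126639·(cosh(0.773951) − 1) = 19.239702
T_max/T_min = cosh(S/(2a)) = 1.314752

a=61.127 sag=19.240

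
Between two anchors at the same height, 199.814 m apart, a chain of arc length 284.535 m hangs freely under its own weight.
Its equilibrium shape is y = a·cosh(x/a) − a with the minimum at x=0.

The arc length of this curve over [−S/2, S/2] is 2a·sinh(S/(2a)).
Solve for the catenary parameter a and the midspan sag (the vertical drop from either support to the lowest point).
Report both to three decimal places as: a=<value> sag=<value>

a=66.287 sag=90.665

seed: a₀ = √(S³/(24(L−S))) = √(199.814³/(24·84.721)) = 62.637976
iter 1: u=1.594991  f(a)=+1.145e+01  f'(a)=-3.459e+00  a ← 62.637976 − (+1.145e+01/-3.459e+00) = 65.949162
iter 2: u=1.514909  f(a)=+9.708e-01  f'(a)=-2.895e+00  a ← 65.949162 − (+9.708e-01/-2.895e+00) = 66.284487
iter 3: u=1.507246  f(a)=+8.403e-03  f'(a)=-2.845e+00  a ← 66.284487 − (+8.403e-03/-2.845e+00) = 66.287440
iter 4: u=1.507178  f(a)=+6.416e-07  f'(a)=-2.845e+00  a ← 66.287440 − (+6.416e-07/-2.845e+00) = 66.287441
iter 5: u=1.507178  f(a)=+0.000e+00  f'(a)=-2.845e+00  a ← 66.287441 − (+0.000e+00/-2.845e+00) = 66.287441
converged: |Δa| < 1e-12 after 5 iterations
sag = a·(cosh(S/(2a)) − 1) = 66.287441·(cosh(1.507178) − 1) = 90.664993
T_max/T_min = cosh(S/(2a)) = 2.367755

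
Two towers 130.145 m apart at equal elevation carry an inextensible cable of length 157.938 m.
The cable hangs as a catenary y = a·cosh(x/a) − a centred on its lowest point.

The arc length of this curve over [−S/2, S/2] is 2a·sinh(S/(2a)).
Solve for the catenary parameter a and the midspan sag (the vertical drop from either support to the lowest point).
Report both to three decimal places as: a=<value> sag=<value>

a=59.244 sag=39.477

seed: a₀ = √(S³/(24(L−S))) = √(130.145³/(24·27.793)) = 57.486769
iter 1: u=1.131956  f(a)=+1.836e+00  f'(a)=-1.097e+00  a ← 57.486769 − (+1.836e+00/-1.097e+00) = 59.160879
iter 2: u=1.099924  f(a)=+8.325e-02  f'(a)=-9.992e-01  a ← 59.160879 − (+8.325e-02/-9.992e-01) = 59.244195
iter 3: u=1.098378  f(a)=+1.892e-04  f'(a)=-9.947e-01  a ← 59.244195 − (+1.892e-04/-9.947e-01) = 59.244385
iter 4: u=1.098374  f(a)=+9.819e-10  f'(a)=-9.947e-01  a ← 59.244385 − (+9.819e-10/-9.947e-01) = 59.244385
iter 5: u=1.098374  f(a)=+5.684e-14  f'(a)=-9.947e-01  a ← 59.244385 − (+5.684e-14/-9.947e-01) = 59.244385
converged: |Δa| < 1e-12 after 5 iterations
sag = a·(cosh(S/(2a)) − 1) = 59.244385·(cosh(1.098374) − 1) = 39.477447
T_max/T_min = cosh(S/(2a)) = 1.666349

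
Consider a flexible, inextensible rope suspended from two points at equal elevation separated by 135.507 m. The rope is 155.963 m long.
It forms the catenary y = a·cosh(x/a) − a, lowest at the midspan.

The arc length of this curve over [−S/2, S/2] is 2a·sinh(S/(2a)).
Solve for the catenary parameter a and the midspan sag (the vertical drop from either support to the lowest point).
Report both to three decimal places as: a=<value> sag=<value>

seed: a₀ = √(S³/(24(L−S))) = √(135.507³/(24·20.456)) = 71.191250
iter 1: u=0.951711  f(a)=+9.466e-01  f'(a)=-6.284e-01  a ← 71.191250 − (+9.466e-01/-6.284e-01) = 72.697575
iter 2: u=0.931991  f(a)=+3.088e-02  f'(a)=-5.880e-01  a ← 72.697575 − (+3.088e-02/-5.880e-01) = 72.750086
iter 3: u=0.931318  f(a)=+3.531e-05  f'(a)=-5.867e-01  a ← 72.750086 − (+3.531e-05/-5.867e-01) = 72.750146
iter 4: u=0.931318  f(a)=+4.633e-11  f'(a)=-5.867e-01  a ← 72.750146 − (+4.633e-11/-5.867e-01) = 72.750146
iter 5: u=0.931318  f(a)=-2.842e-14  f'(a)=-5.867e-01  a ← 72.750146 − (-2.842e-14/-5.867e-01) = 72.750146
converged: |Δa| < 1e-12 after 5 iterations
sag = a·(cosh(S/(2a)) − 1) = 72.750146·(cosh(0.931318) − 1) = 33.897395
T_max/T_min = cosh(S/(2a)) = 1.465943

a=72.750 sag=33.897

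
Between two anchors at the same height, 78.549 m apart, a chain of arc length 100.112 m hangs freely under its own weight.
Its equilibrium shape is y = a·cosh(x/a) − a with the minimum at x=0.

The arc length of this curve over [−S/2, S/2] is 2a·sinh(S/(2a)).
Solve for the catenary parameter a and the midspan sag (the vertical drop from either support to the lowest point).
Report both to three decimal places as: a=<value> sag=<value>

a=31.790 sag=27.508

seed: a₀ = √(S³/(24(L−S))) = √(78.549³/(24·21.563)) = 30.602068
iter 1: u=1.283394  f(a)=+1.847e+00  f'(a)=-1.655e+00  a ← 30.602068 − (+1.847e+00/-1.655e+00) = 31.717826
iter 2: u=1.238247  f(a)=+1.058e-01  f'(a)=-1.471e+00  a ← 31.717826 − (+1.058e-01/-1.471e+00) = 31.789782
iter 3: u=1.235444  f(a)=+3.941e-04  f'(a)=-1.460e+00  a ← 31.789782 − (+3.941e-04/-1.460e+00) = 31.790051
iter 4: u=1.235434  f(a)=+5.510e-09  f'(a)=-1.460e+00  a ← 31.790051 − (+5.510e-09/-1.460e+00) = 31.790052
iter 5: u=1.235434  f(a)=+0.000e+00  f'(a)=-1.460e+00  a ← 31.790052 − (+0.000e+00/-1.460e+00) = 31.790052
converged: |Δa| < 1e-12 after 5 iterations
sag = a·(cosh(S/(2a)) − 1) = 31.790052·(cosh(1.235434) − 1) = 27.507592
T_max/T_min = cosh(S/(2a)) = 1.865289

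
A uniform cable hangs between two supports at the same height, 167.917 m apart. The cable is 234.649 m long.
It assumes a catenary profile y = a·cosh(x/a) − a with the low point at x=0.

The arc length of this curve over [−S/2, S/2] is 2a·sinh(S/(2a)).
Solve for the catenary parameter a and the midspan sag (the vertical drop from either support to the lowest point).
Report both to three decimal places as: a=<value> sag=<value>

a=57.355 sag=73.238

seed: a₀ = √(S³/(24(L−S))) = √(167.917³/(24·66.732)) = 54.371249
iter 1: u=1.544171  f(a)=+8.423e+00  f'(a)=-3.092e+00  a ← 54.371249 − (+8.423e+00/-3.092e+00) = 57.095284
iter 2: u=1.470498  f(a)=+6.744e-01  f'(a)=-2.615e+00  a ← 57.095284 − (+6.744e-01/-2.615e+00) = 57.353166
iter 3: u=1.463886  f(a)=+5.155e-03  f'(a)=-2.575e+00  a ← 57.353166 − (+5.155e-03/-2.575e+00) = 57.355168
iter 4: u=1.463835  f(a)=+3.062e-07  f'(a)=-2.575e+00  a ← 57.355168 − (+3.062e-07/-2.575e+00) = 57.355168
iter 5: u=1.463835  f(a)=+5.684e-14  f'(a)=-2.575e+00  a ← 57.355168 − (+5.684e-14/-2.575e+00) = 57.355168
converged: |Δa| < 1e-12 after 5 iterations
sag = a·(cosh(S/(2a)) − 1) = 57.355168·(cosh(1.463835) − 1) = 73.238299
T_max/T_min = cosh(S/(2a)) = 2.276926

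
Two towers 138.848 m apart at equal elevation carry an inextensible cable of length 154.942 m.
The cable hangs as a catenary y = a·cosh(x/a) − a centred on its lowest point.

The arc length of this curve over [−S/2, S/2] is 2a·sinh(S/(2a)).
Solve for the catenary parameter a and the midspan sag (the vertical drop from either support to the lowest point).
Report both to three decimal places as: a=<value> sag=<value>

a=84.658 sag=30.097

seed: a₀ = √(S³/(24(L−S))) = √(138.848³/(24·16.094)) = 83.247619
iter 1: u=0.833946  f(a)=+5.690e-01  f'(a)=-4.142e-01  a ← 83.247619 − (+5.690e-01/-4.142e-01) = 84.621279
iter 2: u=0.820408  f(a)=+1.439e-02  f'(a)=-3.935e-01  a ← 84.621279 − (+1.439e-02/-3.935e-01) = 84.657845
iter 3: u=0.820054  f(a)=+9.732e-06  f'(a)=-3.930e-01  a ← 84.657845 − (+9.732e-06/-3.930e-01) = 84.657870
iter 4: u=0.820054  f(a)=+4.462e-12  f'(a)=-3.930e-01  a ← 84.657870 − (+4.462e-12/-3.930e-01) = 84.657870
converged: |Δa| < 1e-12 after 4 iterations
sag = a·(cosh(S/(2a)) − 1) = 84.657870·(cosh(0.820054) − 1) = 30.097133
T_max/T_min = cosh(S/(2a)) = 1.355515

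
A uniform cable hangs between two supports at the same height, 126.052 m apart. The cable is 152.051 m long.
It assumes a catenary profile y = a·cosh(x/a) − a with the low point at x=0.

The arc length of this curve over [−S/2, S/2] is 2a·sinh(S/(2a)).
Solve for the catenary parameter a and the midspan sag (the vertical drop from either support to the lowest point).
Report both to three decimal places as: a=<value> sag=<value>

seed: a₀ = √(S³/(24(L−S))) = √(126.052³/(24·25.999)) = 56.655316
iter 1: u=1.112446  f(a)=+1.657e+00  f'(a)=-1.037e+00  a ← 56.655316 − (+1.657e+00/-1.037e+00) = 58.253909
iter 2: u=1.081919  f(a)=+7.272e-02  f'(a)=-9.473e-01  a ← 58.253909 − (+7.272e-02/-9.473e-01) = 58.330669
iter 3: u=1.080495  f(a)=+1.543e-04  f'(a)=-9.433e-01  a ← 58.330669 − (+1.543e-04/-9.433e-01) = 58.330832
iter 4: u=1.080492  f(a)=+6.979e-10  f'(a)=-9.433e-01  a ← 58.330832 − (+6.979e-10/-9.433e-01) = 58.330832
iter 5: u=1.080492  f(a)=+0.000e+00  f'(a)=-9.433e-01  a ← 58.330832 − (+0.000e+00/-9.433e-01) = 58.330832
converged: |Δa| < 1e-12 after 5 iterations
sag = a·(cosh(S/(2a)) − 1) = 58.330832·(cosh(1.080492) − 1) = 37.493813
T_max/T_min = cosh(S/(2a)) = 1.642779

a=58.331 sag=37.494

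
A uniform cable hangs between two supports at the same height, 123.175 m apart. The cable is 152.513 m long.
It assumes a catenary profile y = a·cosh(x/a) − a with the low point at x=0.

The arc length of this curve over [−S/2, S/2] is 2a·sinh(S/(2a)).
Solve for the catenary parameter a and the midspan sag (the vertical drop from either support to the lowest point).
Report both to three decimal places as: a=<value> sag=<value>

seed: a₀ = √(S³/(24(L−S))) = √(123.175³/(24·29.338)) = 51.518473
iter 1: u=1.195445  f(a)=+2.169e+00  f'(a)=-1.310e+00  a ← 51.518473 − (+2.169e+00/-1.310e+00) = 53.173985
iter 2: u=1.158226  f(a)=+1.089e-01  f'(a)=-1.182e+00  a ← 53.173985 − (+1.089e-01/-1.182e+00) = 53.266184
iter 3: u=1.156221  f(a)=+3.070e-04  f'(a)=-1.175e+00  a ← 53.266184 − (+3.070e-04/-1.175e+00) = 53.266445
iter 4: u=1.156216  f(a)=+2.453e-09  f'(a)=-1.175e+00  a ← 53.266445 − (+2.453e-09/-1.175e+00) = 53.266445
iter 5: u=1.156216  f(a)=+0.000e+00  f'(a)=-1.175e+00  a ← 53.266445 − (+0.000e+00/-1.175e+00) = 53.266445
converged: |Δa| < 1e-12 after 5 iterations
sag = a·(cosh(S/(2a)) − 1) = 53.266445·(cosh(1.156216) − 1) = 39.751660
T_max/T_min = cosh(S/(2a)) = 1.746280

a=53.266 sag=39.752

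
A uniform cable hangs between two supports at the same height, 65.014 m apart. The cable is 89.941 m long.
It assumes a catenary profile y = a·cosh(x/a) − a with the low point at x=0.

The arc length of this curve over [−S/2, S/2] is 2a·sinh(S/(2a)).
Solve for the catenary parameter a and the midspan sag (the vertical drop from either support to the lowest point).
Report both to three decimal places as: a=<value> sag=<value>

a=22.570 sag=27.746

seed: a₀ = √(S³/(24(L−S))) = √(65.014³/(24·24.927)) = 21.432346
iter 1: u=1.516726  f(a)=+3.029e+00  f'(a)=-2.907e+00  a ← 21.432346 − (+3.029e+00/-2.907e+00) = 22.474392
iter 2: u=1.446402  f(a)=+2.349e-01  f'(a)=-2.472e+00  a ← 22.474392 − (+2.349e-01/-2.472e+00) = 22.569430
iter 3: u=1.440311  f(a)=+1.676e-03  f'(a)=-2.437e+00  a ← 22.569430 − (+1.676e-03/-2.437e+00) = 22.570117
iter 4: u=1.440267  f(a)=+8.661e-08  f'(a)=-2.437e+00  a ← 22.570117 − (+8.661e-08/-2.437e+00) = 22.570117
iter 5: u=1.440267  f(a)=+0.000e+00  f'(a)=-2.437e+00  a ← 22.570117 − (+0.000e+00/-2.437e+00) = 22.570117
converged: |Δa| < 1e-12 after 5 iterations
sag = a·(cosh(S/(2a)) − 1) = 22.570117·(cosh(1.440267) − 1) = 27.746441
T_max/T_min = cosh(S/(2a)) = 2.229344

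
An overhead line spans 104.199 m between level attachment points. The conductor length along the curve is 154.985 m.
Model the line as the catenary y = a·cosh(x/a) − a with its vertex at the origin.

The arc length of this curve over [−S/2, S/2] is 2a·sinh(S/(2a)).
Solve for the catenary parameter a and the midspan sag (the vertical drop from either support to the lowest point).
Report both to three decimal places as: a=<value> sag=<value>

seed: a₀ = √(S³/(24(L−S))) = √(104.199³/(24·50.786)) = 30.466159
iter 1: u=1.710078  f(a)=+7.964e+00  f'(a)=-4.416e+00  a ← 30.466159 − (+7.964e+00/-4.416e+00) = 32.269533
iter 2: u=1.614511  f(a)=+7.619e-01  f'(a)=-3.608e+00  a ← 32.269533 − (+7.619e-01/-3.608e+00) = 32.480689
iter 3: u=1.604015  f(a)=+8.602e-03  f'(a)=-3.527e+00  a ← 32.480689 − (+8.602e-03/-3.527e+00) = 32.483128
iter 4: u=1.603894  f(a)=+1.124e-06  f'(a)=-3.526e+00  a ← 32.483128 − (+1.124e-06/-3.526e+00) = 32.483128
iter 5: u=1.603894  f(a)=+0.000e+00  f'(a)=-3.526e+00  a ← 32.483128 − (+0.000e+00/-3.526e+00) = 32.483128
converged: |Δa| < 1e-12 after 5 iterations
sag = a·(cosh(S/(2a)) − 1) = 32.483128·(cosh(1.603894) − 1) = 51.542113
T_max/T_min = cosh(S/(2a)) = 2.586735

a=32.483 sag=51.542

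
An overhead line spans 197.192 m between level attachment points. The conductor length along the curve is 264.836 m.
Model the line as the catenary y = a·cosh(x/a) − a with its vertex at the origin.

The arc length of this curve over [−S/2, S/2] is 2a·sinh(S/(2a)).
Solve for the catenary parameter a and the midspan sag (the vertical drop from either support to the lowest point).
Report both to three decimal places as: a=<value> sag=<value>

a=72.014 sag=78.719

seed: a₀ = √(S³/(24(L−S))) = √(197.192³/(24·67.644)) = 68.724830
iter 1: u=1.434649  f(a)=+7.312e+00  f'(a)=-2.405e+00  a ← 68.724830 − (+7.312e+00/-2.405e+00) = 71.765749
iter 2: u=1.373859  f(a)=+5.133e-01  f'(a)=-2.078e+00  a ← 71.765749 − (+5.133e-01/-2.078e+00) = 72.012805
iter 3: u=1.369145  f(a)=+2.952e-03  f'(a)=-2.054e+00  a ← 72.012805 − (+2.952e-03/-2.054e+00) = 72.014243
iter 4: u=1.369118  f(a)=+9.889e-08  f'(a)=-2.054e+00  a ← 72.014243 − (+9.889e-08/-2.054e+00) = 72.014243
iter 5: u=1.369118  f(a)=+5.684e-14  f'(a)=-2.054e+00  a ← 72.014243 − (+5.684e-14/-2.054e+00) = 72.014243
converged: |Δa| < 1e-12 after 5 iterations
sag = a·(cosh(S/(2a)) − 1) = 72.014243·(cosh(1.369118) − 1) = 78.719224
T_max/T_min = cosh(S/(2a)) = 2.093106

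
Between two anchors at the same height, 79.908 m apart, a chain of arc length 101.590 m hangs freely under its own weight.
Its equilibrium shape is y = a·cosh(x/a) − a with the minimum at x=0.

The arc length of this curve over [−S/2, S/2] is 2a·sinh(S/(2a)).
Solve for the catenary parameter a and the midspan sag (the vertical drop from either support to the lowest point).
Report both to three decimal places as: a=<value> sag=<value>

a=32.516 sag=27.795

seed: a₀ = √(S³/(24(L−S))) = √(79.908³/(24·21.682)) = 31.313391
iter 1: u=1.275940  f(a)=+1.835e+00  f'(a)=-1.624e+00  a ← 31.313391 − (+1.835e+00/-1.624e+00) = 32.443405
iter 2: u=1.231498  f(a)=+1.040e-01  f'(a)=-1.444e+00  a ← 32.443405 − (+1.040e-01/-1.444e+00) = 32.515407
iter 3: u=1.228771  f(a)=+3.786e-04  f'(a)=-1.434e+00  a ← 32.515407 − (+3.786e-04/-1.434e+00) = 32.515671
iter 4: u=1.228761  f(a)=+5.056e-09  f'(a)=-1.434e+00  a ← 32.515671 − (+5.056e-09/-1.434e+00) = 32.515671
iter 5: u=1.228761  f(a)=+1.421e-14  f'(a)=-1.434e+00  a ← 32.515671 − (+1.421e-14/-1.434e+00) = 32.515671
converged: |Δa| < 1e-12 after 5 iterations
sag = a·(cosh(S/(2a)) − 1) = 32.515671·(cosh(1.228761) − 1) = 27.795198
T_max/T_min = cosh(S/(2a)) = 1.854825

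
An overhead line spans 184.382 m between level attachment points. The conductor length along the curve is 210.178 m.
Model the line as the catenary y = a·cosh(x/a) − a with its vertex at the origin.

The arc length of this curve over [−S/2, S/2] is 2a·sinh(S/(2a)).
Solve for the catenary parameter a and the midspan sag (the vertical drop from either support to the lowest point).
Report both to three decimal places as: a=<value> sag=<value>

seed: a₀ = √(S³/(24(L−S))) = √(184.382³/(24·25.796)) = 100.622702
iter 1: u=0.916205  f(a)=+1.105e+00  f'(a)=-5.571e-01  a ← 100.622702 − (+1.105e+00/-5.571e-01) = 102.605535
iter 2: u=0.898499  f(a)=+3.350e-02  f'(a)=-5.238e-01  a ← 102.605535 − (+3.350e-02/-5.238e-01) = 102.669487
iter 3: u=0.897940  f(a)=+3.293e-05  f'(a)=-5.227e-01  a ← 102.669487 − (+3.293e-05/-5.227e-01) = 102.669550
iter 4: u=0.897939  f(a)=+3.192e-11  f'(a)=-5.227e-01  a ← 102.669550 − (+3.192e-11/-5.227e-01) = 102.669550
converged: |Δa| < 1e-12 after 4 iterations
sag = a·(cosh(S/(2a)) − 1) = 102.669550·(cosh(0.897939) − 1) = 44.247891
T_max/T_min = cosh(S/(2a)) = 1.430974

a=102.670 sag=44.248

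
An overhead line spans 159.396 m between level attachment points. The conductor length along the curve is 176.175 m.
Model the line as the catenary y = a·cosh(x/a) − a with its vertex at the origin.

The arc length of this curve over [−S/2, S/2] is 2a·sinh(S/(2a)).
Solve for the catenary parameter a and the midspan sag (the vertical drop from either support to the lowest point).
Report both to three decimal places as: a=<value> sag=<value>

a=101.829 sag=32.813

seed: a₀ = √(S³/(24(L−S))) = √(159.396³/(24·16.779)) = 100.283035
iter 1: u=0.794731  f(a)=+5.379e-01  f'(a)=-3.563e-01  a ← 100.283035 − (+5.379e-01/-3.563e-01) = 101.792975
iter 2: u=0.782942  f(a)=+1.239e-02  f'(a)=-3.400e-01  a ← 101.792975 − (+1.239e-02/-3.400e-01) = 101.829415
iter 3: u=0.782662  f(a)=+6.917e-06  f'(a)=-3.396e-01  a ← 101.829415 − (+6.917e-06/-3.396e-01) = 101.829435
iter 4: u=0.782662  f(a)=+2.132e-12  f'(a)=-3.396e-01  a ← 101.829435 − (+2.132e-12/-3.396e-01) = 101.829435
converged: |Δa| < 1e-12 after 4 iterations
sag = a·(cosh(S/(2a)) − 1) = 101.829435·(cosh(0.782662) − 1) = 32.813209
T_max/T_min = cosh(S/(2a)) = 1.322237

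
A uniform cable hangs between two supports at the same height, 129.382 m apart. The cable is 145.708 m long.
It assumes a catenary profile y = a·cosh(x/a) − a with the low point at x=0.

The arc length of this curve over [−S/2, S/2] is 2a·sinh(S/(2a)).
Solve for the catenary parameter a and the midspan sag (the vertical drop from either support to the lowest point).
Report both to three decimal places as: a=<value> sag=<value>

seed: a₀ = √(S³/(24(L−S))) = √(129.382³/(24·16.326)) = 74.347312
iter 1: u=0.870119  f(a)=+6.293e-01  f'(a)=-4.733e-01  a ← 74.347312 − (+6.293e-01/-4.733e-01) = 75.676756
iter 2: u=0.854833  f(a)=+1.728e-02  f'(a)=-4.477e-01  a ← 75.676756 − (+1.728e-02/-4.477e-01) = 75.715346
iter 3: u=0.854397  f(a)=+1.383e-05  f'(a)=-4.470e-01  a ← 75.715346 − (+1.383e-05/-4.470e-01) = 75.715377
iter 4: u=0.854397  f(a)=+8.896e-12  f'(a)=-4.470e-01  a ← 75.715377 − (+8.896e-12/-4.470e-01) = 75.715377
converged: |Δa| < 1e-12 after 4 iterations
sag = a·(cosh(S/(2a)) − 1) = 75.715377·(cosh(0.854397) − 1) = 29.358519
T_max/T_min = cosh(S/(2a)) = 1.387748

a=75.715 sag=29.359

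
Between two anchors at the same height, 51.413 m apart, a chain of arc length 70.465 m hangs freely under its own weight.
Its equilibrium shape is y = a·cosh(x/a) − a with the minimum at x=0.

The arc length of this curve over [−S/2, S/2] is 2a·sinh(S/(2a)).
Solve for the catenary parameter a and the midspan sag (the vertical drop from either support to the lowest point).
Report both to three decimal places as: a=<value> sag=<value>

a=18.127 sag=21.495

seed: a₀ = √(S³/(24(L−S))) = √(51.413³/(24·19.052)) = 17.239851
iter 1: u=1.491109  f(a)=+2.234e+00  f'(a)=-2.742e+00  a ← 17.239851 − (+2.234e+00/-2.742e+00) = 18.054371
iter 2: u=1.423838  f(a)=+1.681e-01  f'(a)=-2.344e+00  a ← 18.054371 − (+1.681e-01/-2.344e+00) = 18.126072
iter 3: u=1.418206  f(a)=+1.122e-03  f'(a)=-2.313e+00  a ← 18.126072 − (+1.122e-03/-2.313e+00) = 18.126557
iter 4: u=1.418168  f(a)=+5.080e-08  f'(a)=-2.312e+00  a ← 18.126557 − (+5.080e-08/-2.312e+00) = 18.126557
iter 5: u=1.418168  f(a)=+0.000e+00  f'(a)=-2.312e+00  a ← 18.126557 − (+0.000e+00/-2.312e+00) = 18.126557
converged: |Δa| < 1e-12 after 5 iterations
sag = a·(cosh(S/(2a)) − 1) = 18.126557·(cosh(1.418168) − 1) = 21.495421
T_max/T_min = cosh(S/(2a)) = 2.185852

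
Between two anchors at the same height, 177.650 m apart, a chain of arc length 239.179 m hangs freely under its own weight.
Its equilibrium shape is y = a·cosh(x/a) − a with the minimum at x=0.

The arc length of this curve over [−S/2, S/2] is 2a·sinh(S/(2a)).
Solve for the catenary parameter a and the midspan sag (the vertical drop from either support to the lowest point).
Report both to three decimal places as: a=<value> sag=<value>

seed: a₀ = √(S³/(24(L−S))) = √(177.650³/(24·61.529)) = 61.617244
iter 1: u=1.441561  f(a)=+6.719e+00  f'(a)=-2.444e+00  a ← 61.617244 − (+6.719e+00/-2.444e+00) = 64.366142
iter 2: u=1.379996  f(a)=+4.758e-01  f'(a)=-2.109e+00  a ← 64.366142 − (+4.758e-01/-2.109e+00) = 64.591714
iter 3: u=1.375176  f(a)=+2.788e-03  f'(a)=-2.085e+00  a ← 64.591714 − (+2.788e-03/-2.085e+00) = 64.593051
iter 4: u=1.375148  f(a)=+9.695e-08  f'(a)=-2.084e+00  a ← 64.593051 − (+9.695e-08/-2.084e+00) = 64.593051
iter 5: u=1.375148  f(a)=+2.842e-14  f'(a)=-2.084e+00  a ← 64.593051 − (+2.842e-14/-2.084e+00) = 64.593051
converged: |Δa| < 1e-12 after 5 iterations
sag = a·(cosh(S/(2a)) − 1) = 64.593051·(cosh(1.375148) − 1) = 71.325714
T_max/T_min = cosh(S/(2a)) = 2.104232

a=64.593 sag=71.326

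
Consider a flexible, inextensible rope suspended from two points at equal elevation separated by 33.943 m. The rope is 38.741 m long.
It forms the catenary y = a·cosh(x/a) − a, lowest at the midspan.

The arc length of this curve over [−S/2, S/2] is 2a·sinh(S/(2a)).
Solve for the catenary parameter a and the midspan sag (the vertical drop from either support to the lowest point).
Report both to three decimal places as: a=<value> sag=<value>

seed: a₀ = √(S³/(24(L−S))) = √(33.943³/(24·4.798)) = 18.428483
iter 1: u=0.920939  f(a)=+2.076e-01  f'(a)=-5.662e-01  a ← 18.428483 − (+2.076e-01/-5.662e-01) = 18.795155
iter 2: u=0.902972  f(a)=+6.359e-03  f'(a)=-5.320e-01  a ← 18.795155 − (+6.359e-03/-5.320e-01) = 18.807106
iter 3: u=0.902398  f(a)=+6.381e-06  f'(a)=-5.310e-01  a ← 18.807106 − (+6.381e-06/-5.310e-01) = 18.807118
iter 4: u=0.902398  f(a)=+6.430e-12  f'(a)=-5.310e-01  a ← 18.807118 − (+6.430e-12/-5.310e-01) = 18.807118
converged: |Δa| < 1e-12 after 4 iterations
sag = a·(cosh(S/(2a)) − 1) = 18.807118·(cosh(0.902398) − 1) = 8.191474
T_max/T_min = cosh(S/(2a)) = 1.435552

a=18.807 sag=8.191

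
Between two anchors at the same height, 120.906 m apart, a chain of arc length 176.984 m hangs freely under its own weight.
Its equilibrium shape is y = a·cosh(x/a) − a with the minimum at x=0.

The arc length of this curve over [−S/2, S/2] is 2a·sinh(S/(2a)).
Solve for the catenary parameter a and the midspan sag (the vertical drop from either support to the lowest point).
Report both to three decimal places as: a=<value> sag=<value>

a=38.531 sag=57.986

seed: a₀ = √(S³/(24(L−S))) = √(120.906³/(24·56.078)) = 36.238474
iter 1: u=1.668199  f(a)=+8.340e+00  f'(a)=-4.046e+00  a ← 36.238474 − (+8.340e+00/-4.046e+00) = 38.299685
iter 2: u=1.578420  f(a)=+7.645e-01  f'(a)=-3.336e+00  a ← 38.299685 − (+7.645e-01/-3.336e+00) = 38.528878
iter 3: u=1.569031  f(a)=+7.855e-03  f'(a)=-3.267e+00  a ← 38.528878 − (+7.855e-03/-3.267e+00) = 38.531282
iter 4: u=1.568933  f(a)=+8.482e-07  f'(a)=-3.267e+00  a ← 38.531282 − (+8.482e-07/-3.267e+00) = 38.531283
iter 5: u=1.568933  f(a)=+5.684e-14  f'(a)=-3.267e+00  a ← 38.531283 − (+5.684e-14/-3.267e+00) = 38.531283
converged: |Δa| < 1e-12 after 5 iterations
sag = a·(cosh(S/(2a)) − 1) = 38.531283·(cosh(1.568933) − 1) = 57.985523
T_max/T_min = cosh(S/(2a)) = 2.504895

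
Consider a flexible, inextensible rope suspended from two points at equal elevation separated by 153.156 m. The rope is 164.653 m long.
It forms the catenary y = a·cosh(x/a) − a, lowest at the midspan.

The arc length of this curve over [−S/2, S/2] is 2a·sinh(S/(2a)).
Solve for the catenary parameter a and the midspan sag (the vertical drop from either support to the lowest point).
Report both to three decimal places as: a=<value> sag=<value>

seed: a₀ = √(S³/(24(L−S))) = √(153.156³/(24·11.497)) = 114.104596
iter 1: u=0.671121  f(a)=+2.617e-01  f'(a)=-2.107e-01  a ← 114.104596 − (+2.617e-01/-2.107e-01) = 115.346448
iter 2: u=0.663896  f(a)=+4.334e-03  f'(a)=-2.038e-01  a ← 115.346448 − (+4.334e-03/-2.038e-01) = 115.367712
iter 3: u=0.663773  f(a)=+1.233e-06  f'(a)=-2.037e-01  a ← 115.367712 − (+1.233e-06/-2.037e-01) = 115.367718
iter 4: u=0.663773  f(a)=+8.527e-14  f'(a)=-2.037e-01  a ← 115.367718 − (+8.527e-14/-2.037e-01) = 115.367718
converged: |Δa| < 1e-12 after 4 iterations
sag = a·(cosh(S/(2a)) − 1) = 115.367718·(cosh(0.663773) − 1) = 26.362176
T_max/T_min = cosh(S/(2a)) = 1.228506

a=115.368 sag=26.362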